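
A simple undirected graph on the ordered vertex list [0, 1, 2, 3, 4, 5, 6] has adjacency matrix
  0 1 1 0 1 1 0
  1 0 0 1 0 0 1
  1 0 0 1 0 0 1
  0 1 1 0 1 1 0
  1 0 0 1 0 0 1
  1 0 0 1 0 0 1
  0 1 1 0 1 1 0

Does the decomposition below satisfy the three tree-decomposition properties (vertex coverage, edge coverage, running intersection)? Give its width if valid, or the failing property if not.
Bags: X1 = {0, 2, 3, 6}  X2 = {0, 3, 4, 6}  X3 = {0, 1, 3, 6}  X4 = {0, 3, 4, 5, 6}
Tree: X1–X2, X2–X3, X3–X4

A tree decomposition must satisfy three properties: every vertex lies in some bag; for every edge, both endpoints lie together in some bag; and for every vertex, the bags containing it form a connected subtree. Here bags containing vertex 4 are not connected in the tree, so the decomposition is invalid.

No — bags containing vertex 4 are not connected in the tree.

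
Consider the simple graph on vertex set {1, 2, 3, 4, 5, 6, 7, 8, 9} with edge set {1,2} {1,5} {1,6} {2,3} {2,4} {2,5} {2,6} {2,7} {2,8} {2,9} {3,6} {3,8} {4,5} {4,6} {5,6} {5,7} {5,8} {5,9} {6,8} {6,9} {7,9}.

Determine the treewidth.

3

A width-3 tree decomposition is:
Bags: B1 = {2, 3, 6, 8}  B2 = {2, 5, 6, 8}  B3 = {1, 2, 5, 6}  B4 = {2, 5, 6, 9}  B5 = {2, 5, 7, 9}  B6 = {2, 4, 5, 6}
Tree: B1–B2, B2–B3, B3–B4, B4–B5, B3–B6
Each bag holds 4 vertices, so the decomposition has width 3, which upper-bounds the treewidth. Conversely, {2, 3, 6, 8} is a clique of size 4, and the vertices of any clique must share a bag in every tree decomposition; so some bag has ≥ 4 vertices and tw(G) ≥ 3. Combining the bounds, tw(G) = 3.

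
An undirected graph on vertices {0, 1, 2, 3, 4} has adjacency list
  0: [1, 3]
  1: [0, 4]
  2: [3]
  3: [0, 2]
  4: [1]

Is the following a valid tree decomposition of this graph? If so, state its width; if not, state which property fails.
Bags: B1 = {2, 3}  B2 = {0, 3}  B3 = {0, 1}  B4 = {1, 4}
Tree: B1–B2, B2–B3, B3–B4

Yes; width 1.

Checking the three conditions: (i) the bags cover all of {0, 1, 2, 3, 4}; (ii) for each edge, some bag contains both endpoints; (iii) the bags containing any fixed vertex form a subtree. All hold, so the decomposition is valid with width 2 − 1 = 1.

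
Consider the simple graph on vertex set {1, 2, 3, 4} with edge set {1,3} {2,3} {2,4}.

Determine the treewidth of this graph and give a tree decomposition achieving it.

Treewidth 1.
One optimal decomposition is:
Bags: B1 = {2, 4}  B2 = {2, 3}  B3 = {1, 3}
Tree: B1–B2, B2–B3

Each bag holds 2 vertices, so the decomposition has width 1, which upper-bounds the treewidth. Any graph with an edge has treewidth ≥ 1, and G has the edge 4–2. The upper and lower bounds meet at 1, so that is the treewidth.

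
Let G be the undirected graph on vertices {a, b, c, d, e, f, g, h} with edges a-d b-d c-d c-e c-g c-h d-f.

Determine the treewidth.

1

A width-1 tree decomposition is:
Bags: B1 = {c, d}  B2 = {d, f}  B3 = {c, e}  B4 = {a, d}  B5 = {c, h}  B6 = {c, g}  B7 = {b, d}
Tree: B1–B2, B1–B3, B1–B4, B1–B5, B3–B6, B1–B7
Each bag holds 2 vertices, so the decomposition has width 1, which upper-bounds the treewidth. Since G has at least one edge (e.g. d–c), it is not an edgeless graph, so tw(G) ≥ 1. The upper and lower bounds meet at 1, so that is the treewidth.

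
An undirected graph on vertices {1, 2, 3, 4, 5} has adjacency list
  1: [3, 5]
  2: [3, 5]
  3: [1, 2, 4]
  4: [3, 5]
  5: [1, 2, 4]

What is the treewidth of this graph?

2

A width-2 tree decomposition is:
Bags: B1 = {1, 3, 5}  B2 = {2, 3, 5}  B3 = {3, 4, 5}
Tree: B1–B2, B2–B3
Every bag has size at most 3, so the width is 3 − 1 = 2 and tw(G) ≤ 2. For the lower bound, G contains the cycle 3–1–5–2–3, so G is not a forest; only forests have treewidth ≤ 1, hence tw(G) ≥ 2. The upper and lower bounds meet at 2, so that is the treewidth.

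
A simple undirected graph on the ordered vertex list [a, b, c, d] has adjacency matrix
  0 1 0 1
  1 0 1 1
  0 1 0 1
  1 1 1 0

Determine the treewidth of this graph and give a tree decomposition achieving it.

Every bag has size at most 3, so the width is 3 − 1 = 2 and tw(G) ≤ 2. For the lower bound, the 3 vertices {b, c, d} are pairwise adjacent, and any tree decomposition puts a clique entirely inside one bag — forcing width ≥ 2. The upper and lower bounds meet at 2, so that is the treewidth.

Treewidth 2.
One such decomposition:
Bags: B1 = {b, c, d}  B2 = {a, b, d}
Tree: B1–B2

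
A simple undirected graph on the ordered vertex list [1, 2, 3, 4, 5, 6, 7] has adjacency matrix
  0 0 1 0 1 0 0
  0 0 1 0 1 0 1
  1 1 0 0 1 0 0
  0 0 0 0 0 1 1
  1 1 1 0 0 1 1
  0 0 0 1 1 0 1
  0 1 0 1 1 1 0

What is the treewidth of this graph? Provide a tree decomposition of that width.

Every bag has size at most 3, so the width is 3 − 1 = 2 and tw(G) ≤ 2. On the other hand G contains the 3-clique {4, 6, 7}. A clique must lie in a single bag of any decomposition, so no decomposition can have width below 2. Combining the bounds, tw(G) = 2.

Treewidth 2.
One optimal decomposition is:
Bags: B1 = {2, 5, 7}  B2 = {2, 3, 5}  B3 = {5, 6, 7}  B4 = {4, 6, 7}  B5 = {1, 3, 5}
Tree: B1–B2, B1–B3, B3–B4, B2–B5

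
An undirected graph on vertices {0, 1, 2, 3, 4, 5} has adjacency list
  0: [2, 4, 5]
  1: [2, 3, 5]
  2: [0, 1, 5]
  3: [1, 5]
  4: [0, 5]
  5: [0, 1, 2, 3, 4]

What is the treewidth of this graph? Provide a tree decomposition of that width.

Treewidth 2.
Bags: B1 = {0, 2, 5}  B2 = {1, 2, 5}  B3 = {1, 3, 5}  B4 = {0, 4, 5}
Tree: B1–B2, B2–B3, B1–B4

The largest bag has 3 vertices, giving width 2; this decomposition certifies tw(G) ≤ 2. For the lower bound, the 3 vertices {0, 2, 5} are pairwise adjacent, and any tree decomposition puts a clique entirely inside one bag — forcing width ≥ 2. Hence tw(G) = 2 exactly.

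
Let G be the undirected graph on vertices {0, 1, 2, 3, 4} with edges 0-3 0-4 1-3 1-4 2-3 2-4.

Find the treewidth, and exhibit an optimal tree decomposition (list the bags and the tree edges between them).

The largest bag has 3 vertices, giving width 2; this decomposition certifies tw(G) ≤ 2. Since 0–3–1–4–0 is a cycle in G, G is not acyclic. Forests are exactly the graphs of treewidth ≤ 1, so tw(G) ≥ 2. Therefore the treewidth is 2.

Treewidth 2.
Bags: B1 = {0, 3, 4}  B2 = {1, 3, 4}  B3 = {2, 3, 4}
Tree: B1–B2, B2–B3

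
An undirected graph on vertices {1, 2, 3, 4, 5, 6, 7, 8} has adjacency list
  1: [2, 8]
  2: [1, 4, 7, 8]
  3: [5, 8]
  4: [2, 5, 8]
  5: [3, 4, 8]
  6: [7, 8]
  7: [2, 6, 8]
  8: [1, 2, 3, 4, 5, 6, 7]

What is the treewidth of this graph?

A width-2 tree decomposition is:
Bags: B1 = {4, 5, 8}  B2 = {2, 4, 8}  B3 = {3, 5, 8}  B4 = {2, 7, 8}  B5 = {1, 2, 8}  B6 = {6, 7, 8}
Tree: B1–B2, B1–B3, B2–B4, B2–B5, B4–B6
Every bag has size at most 3, so the width is 3 − 1 = 2 and tw(G) ≤ 2. For the lower bound, the 3 vertices {1, 2, 8} are pairwise adjacent, and any tree decomposition puts a clique entirely inside one bag — forcing width ≥ 2. Therefore the treewidth is 2.

2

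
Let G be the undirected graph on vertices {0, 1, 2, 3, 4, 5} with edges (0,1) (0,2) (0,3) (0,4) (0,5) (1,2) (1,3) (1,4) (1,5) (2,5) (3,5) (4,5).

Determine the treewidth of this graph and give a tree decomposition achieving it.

Treewidth 3.
One optimal decomposition is:
Bags: B1 = {0, 1, 4, 5}  B2 = {0, 1, 2, 5}  B3 = {0, 1, 3, 5}
Tree: B1–B2, B1–B3

Each bag holds 4 vertices, so the decomposition has width 3, which upper-bounds the treewidth. On the other hand G contains the 4-clique {0, 1, 2, 5}. A clique must lie in a single bag of any decomposition, so no decomposition can have width below 3. Hence tw(G) = 3 exactly.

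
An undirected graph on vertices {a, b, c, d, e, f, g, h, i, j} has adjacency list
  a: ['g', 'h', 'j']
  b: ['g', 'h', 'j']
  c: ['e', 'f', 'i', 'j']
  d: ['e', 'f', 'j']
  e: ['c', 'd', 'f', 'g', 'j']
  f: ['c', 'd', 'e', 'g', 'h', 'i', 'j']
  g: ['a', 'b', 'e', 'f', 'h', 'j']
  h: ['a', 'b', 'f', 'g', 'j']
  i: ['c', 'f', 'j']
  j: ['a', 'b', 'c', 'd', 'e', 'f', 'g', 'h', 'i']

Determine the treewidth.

3

A width-3 tree decomposition is:
Bags: B1 = {e, f, g, j}  B2 = {f, g, h, j}  B3 = {c, e, f, j}  B4 = {c, f, i, j}  B5 = {d, e, f, j}  B6 = {b, g, h, j}  B7 = {a, g, h, j}
Tree: B1–B2, B1–B3, B3–B4, B1–B5, B2–B6, B2–B7
Every bag has size at most 4, so the width is 4 − 1 = 3 and tw(G) ≤ 3. On the other hand G contains the 4-clique {a, g, h, j}. A clique must lie in a single bag of any decomposition, so no decomposition can have width below 3. Combining the bounds, tw(G) = 3.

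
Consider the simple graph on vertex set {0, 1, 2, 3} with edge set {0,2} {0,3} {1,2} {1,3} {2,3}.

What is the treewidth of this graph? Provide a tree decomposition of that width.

Every bag has size at most 3, so the width is 3 − 1 = 2 and tw(G) ≤ 2. For the lower bound, the 3 vertices {0, 2, 3} are pairwise adjacent, and any tree decomposition puts a clique entirely inside one bag — forcing width ≥ 2. Combining the bounds, tw(G) = 2.

Treewidth 2.
One such decomposition:
Bags: B1 = {1, 2, 3}  B2 = {0, 2, 3}
Tree: B1–B2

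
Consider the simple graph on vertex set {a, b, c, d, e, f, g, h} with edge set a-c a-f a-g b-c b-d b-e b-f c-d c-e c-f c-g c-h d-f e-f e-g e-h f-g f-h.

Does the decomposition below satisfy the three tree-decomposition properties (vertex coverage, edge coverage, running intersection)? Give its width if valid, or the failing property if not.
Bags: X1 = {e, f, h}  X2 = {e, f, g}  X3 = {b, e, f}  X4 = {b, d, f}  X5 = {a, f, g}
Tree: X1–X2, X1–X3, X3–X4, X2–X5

A tree decomposition must satisfy three properties: every vertex lies in some bag; for every edge, both endpoints lie together in some bag; and for every vertex, the bags containing it form a connected subtree. Here vertex c appears in no bag, so the decomposition is invalid.

No — vertex c appears in no bag.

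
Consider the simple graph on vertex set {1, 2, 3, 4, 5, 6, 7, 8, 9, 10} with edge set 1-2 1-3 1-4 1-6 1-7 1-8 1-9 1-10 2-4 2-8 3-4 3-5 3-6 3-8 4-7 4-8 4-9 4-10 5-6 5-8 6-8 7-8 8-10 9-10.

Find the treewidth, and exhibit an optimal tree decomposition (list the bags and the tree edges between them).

Every bag has size at most 4, so the width is 4 − 1 = 3 and tw(G) ≤ 3. On the other hand G contains the 4-clique {1, 3, 4, 8}. A clique must lie in a single bag of any decomposition, so no decomposition can have width below 3. Combining the bounds, tw(G) = 3.

Treewidth 3.
One optimal decomposition is:
Bags: B1 = {1, 4, 8, 10}  B2 = {1, 3, 4, 8}  B3 = {1, 3, 6, 8}  B4 = {1, 4, 9, 10}  B5 = {3, 5, 6, 8}  B6 = {1, 2, 4, 8}  B7 = {1, 4, 7, 8}
Tree: B1–B2, B2–B3, B1–B4, B3–B5, B1–B6, B6–B7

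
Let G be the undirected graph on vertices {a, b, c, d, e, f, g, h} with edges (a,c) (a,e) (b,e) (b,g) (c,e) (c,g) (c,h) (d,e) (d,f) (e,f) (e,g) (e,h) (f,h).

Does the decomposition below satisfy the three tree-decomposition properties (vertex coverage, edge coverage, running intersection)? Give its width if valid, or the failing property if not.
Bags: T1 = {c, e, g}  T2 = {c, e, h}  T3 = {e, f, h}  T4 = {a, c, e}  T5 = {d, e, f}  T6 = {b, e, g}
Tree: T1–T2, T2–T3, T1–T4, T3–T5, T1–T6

Checking the three conditions: (i) the bags cover all of {a, b, c, d, e, f, g, h}; (ii) for each edge, some bag contains both endpoints; (iii) the bags containing any fixed vertex form a subtree. All hold, so the decomposition is valid with width 3 − 1 = 2.

Yes; width 2.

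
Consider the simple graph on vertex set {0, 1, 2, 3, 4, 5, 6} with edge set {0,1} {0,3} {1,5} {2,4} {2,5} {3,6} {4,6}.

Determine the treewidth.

A width-2 tree decomposition is:
Bags: B1 = {1, 2, 5}  B2 = {0, 1, 2}  B3 = {0, 2, 3}  B4 = {2, 3, 6}  B5 = {2, 4, 6}
Tree: B1–B2, B2–B3, B3–B4, B4–B5
Every bag has size at most 3, so the width is 3 − 1 = 2 and tw(G) ≤ 2. For the lower bound, G contains the cycle 2–5–1–0–3–6–4–2, so G is not a forest; only forests have treewidth ≤ 1, hence tw(G) ≥ 2. Combining the bounds, tw(G) = 2.

2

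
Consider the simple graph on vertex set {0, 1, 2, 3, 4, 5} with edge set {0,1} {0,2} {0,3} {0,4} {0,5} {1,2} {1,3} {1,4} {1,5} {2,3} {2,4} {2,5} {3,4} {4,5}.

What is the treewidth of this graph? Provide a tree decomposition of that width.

Treewidth 4.
One optimal decomposition is:
Bags: B1 = {0, 1, 2, 3, 4}  B2 = {0, 1, 2, 4, 5}
Tree: B1–B2

The largest bag has 5 vertices, giving width 4; this decomposition certifies tw(G) ≤ 4. Conversely, {0, 1, 2, 3, 4} is a clique of size 5, and the vertices of any clique must share a bag in every tree decomposition; so some bag has ≥ 5 vertices and tw(G) ≥ 4. The upper and lower bounds meet at 4, so that is the treewidth.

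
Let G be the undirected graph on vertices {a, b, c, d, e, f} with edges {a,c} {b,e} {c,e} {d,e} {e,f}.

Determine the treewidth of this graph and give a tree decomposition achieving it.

Treewidth 1.
Bags: B1 = {c, e}  B2 = {e, f}  B3 = {b, e}  B4 = {a, c}  B5 = {d, e}
Tree: B1–B2, B2–B3, B1–B4, B1–B5

Every bag has size at most 2, so the width is 2 − 1 = 1 and tw(G) ≤ 1. Any graph with an edge has treewidth ≥ 1, and G has the edge c–e. Hence tw(G) = 1 exactly.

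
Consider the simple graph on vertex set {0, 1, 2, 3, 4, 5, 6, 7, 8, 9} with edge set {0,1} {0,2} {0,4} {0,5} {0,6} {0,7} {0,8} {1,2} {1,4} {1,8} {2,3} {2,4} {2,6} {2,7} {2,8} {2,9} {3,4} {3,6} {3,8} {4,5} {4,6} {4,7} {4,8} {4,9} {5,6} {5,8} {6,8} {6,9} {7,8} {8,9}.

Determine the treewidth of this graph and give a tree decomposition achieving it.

The largest bag has 5 vertices, giving width 4; this decomposition certifies tw(G) ≤ 4. For the lower bound, the 5 vertices {0, 1, 2, 4, 8} are pairwise adjacent, and any tree decomposition puts a clique entirely inside one bag — forcing width ≥ 4. The upper and lower bounds meet at 4, so that is the treewidth.

Treewidth 4.
Bags: B1 = {0, 2, 4, 7, 8}  B2 = {0, 2, 4, 6, 8}  B3 = {0, 4, 5, 6, 8}  B4 = {2, 3, 4, 6, 8}  B5 = {0, 1, 2, 4, 8}  B6 = {2, 4, 6, 8, 9}
Tree: B1–B2, B2–B3, B2–B4, B2–B5, B2–B6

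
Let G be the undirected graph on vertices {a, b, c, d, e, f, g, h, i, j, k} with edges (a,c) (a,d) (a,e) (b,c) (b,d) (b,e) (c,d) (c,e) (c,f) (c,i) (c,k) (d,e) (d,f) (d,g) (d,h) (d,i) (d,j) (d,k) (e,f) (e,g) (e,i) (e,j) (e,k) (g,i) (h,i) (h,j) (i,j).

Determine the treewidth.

A width-3 tree decomposition is:
Bags: B1 = {c, d, e, i}  B2 = {d, e, i, j}  B3 = {c, d, e, k}  B4 = {b, c, d, e}  B5 = {a, c, d, e}  B6 = {c, d, e, f}  B7 = {d, e, g, i}  B8 = {d, h, i, j}
Tree: B1–B2, B1–B3, B1–B4, B4–B5, B5–B6, B2–B7, B2–B8
Every bag has size at most 4, so the width is 4 − 1 = 3 and tw(G) ≤ 3. On the other hand G contains the 4-clique {d, e, g, i}. A clique must lie in a single bag of any decomposition, so no decomposition can have width below 3. Therefore the treewidth is 3.

3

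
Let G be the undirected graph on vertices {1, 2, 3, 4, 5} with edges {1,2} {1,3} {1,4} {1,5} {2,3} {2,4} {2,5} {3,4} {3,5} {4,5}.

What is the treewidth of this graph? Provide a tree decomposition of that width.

Treewidth 4.
Bags: B1 = {1, 2, 3, 4, 5}
Tree: (single bag)

A single bag containing all 5 vertices is trivially a valid decomposition of width 4. For the lower bound, the 5 vertices {1, 2, 3, 4, 5} are pairwise adjacent, and any tree decomposition puts a clique entirely inside one bag — forcing width ≥ 4. Combining the bounds, tw(G) = 4.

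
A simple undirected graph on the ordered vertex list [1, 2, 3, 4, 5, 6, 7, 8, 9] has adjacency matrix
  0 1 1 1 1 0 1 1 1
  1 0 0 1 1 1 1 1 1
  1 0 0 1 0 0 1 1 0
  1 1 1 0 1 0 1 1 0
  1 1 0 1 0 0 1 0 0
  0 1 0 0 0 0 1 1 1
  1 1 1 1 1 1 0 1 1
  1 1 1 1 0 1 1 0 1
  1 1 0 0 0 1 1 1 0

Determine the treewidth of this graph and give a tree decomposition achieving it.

Every bag has size at most 5, so the width is 5 − 1 = 4 and tw(G) ≤ 4. For the lower bound, the 5 vertices {1, 2, 7, 8, 9} are pairwise adjacent, and any tree decomposition puts a clique entirely inside one bag — forcing width ≥ 4. Combining the bounds, tw(G) = 4.

Treewidth 4.
One such decomposition:
Bags: B1 = {1, 3, 4, 7, 8}  B2 = {1, 2, 4, 7, 8}  B3 = {1, 2, 7, 8, 9}  B4 = {2, 6, 7, 8, 9}  B5 = {1, 2, 4, 5, 7}
Tree: B1–B2, B2–B3, B3–B4, B2–B5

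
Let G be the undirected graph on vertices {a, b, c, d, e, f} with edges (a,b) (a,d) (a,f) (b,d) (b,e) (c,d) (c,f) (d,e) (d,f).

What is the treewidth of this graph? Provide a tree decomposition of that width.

Treewidth 2.
One optimal decomposition is:
Bags: B1 = {a, d, f}  B2 = {c, d, f}  B3 = {a, b, d}  B4 = {b, d, e}
Tree: B1–B2, B1–B3, B3–B4

The largest bag has 3 vertices, giving width 2; this decomposition certifies tw(G) ≤ 2. On the other hand G contains the 3-clique {b, d, e}. A clique must lie in a single bag of any decomposition, so no decomposition can have width below 2. Hence tw(G) = 2 exactly.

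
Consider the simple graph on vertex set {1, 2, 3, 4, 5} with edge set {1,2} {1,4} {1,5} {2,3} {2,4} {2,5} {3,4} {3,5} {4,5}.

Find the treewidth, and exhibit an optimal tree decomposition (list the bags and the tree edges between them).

Treewidth 3.
One such decomposition:
Bags: B1 = {1, 2, 4, 5}  B2 = {2, 3, 4, 5}
Tree: B1–B2

The largest bag has 4 vertices, giving width 3; this decomposition certifies tw(G) ≤ 3. For the lower bound, the 4 vertices {1, 2, 4, 5} are pairwise adjacent, and any tree decomposition puts a clique entirely inside one bag — forcing width ≥ 3. Hence tw(G) = 3 exactly.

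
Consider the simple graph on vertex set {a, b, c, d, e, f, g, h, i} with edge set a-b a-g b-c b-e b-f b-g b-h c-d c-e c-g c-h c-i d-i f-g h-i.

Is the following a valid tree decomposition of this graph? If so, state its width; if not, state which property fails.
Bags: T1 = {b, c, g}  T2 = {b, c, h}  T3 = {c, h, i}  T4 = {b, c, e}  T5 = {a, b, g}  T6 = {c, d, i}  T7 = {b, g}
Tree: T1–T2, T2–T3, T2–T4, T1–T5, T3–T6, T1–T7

No — vertex f appears in no bag.

A tree decomposition must satisfy three properties: every vertex lies in some bag; for every edge, both endpoints lie together in some bag; and for every vertex, the bags containing it form a connected subtree. Here vertex f appears in no bag, so the decomposition is invalid.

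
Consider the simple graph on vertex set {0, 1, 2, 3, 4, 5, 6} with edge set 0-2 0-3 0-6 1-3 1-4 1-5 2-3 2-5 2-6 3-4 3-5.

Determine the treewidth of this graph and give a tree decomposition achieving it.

The largest bag has 3 vertices, giving width 2; this decomposition certifies tw(G) ≤ 2. On the other hand G contains the 3-clique {0, 2, 3}. A clique must lie in a single bag of any decomposition, so no decomposition can have width below 2. Hence tw(G) = 2 exactly.

Treewidth 2.
One such decomposition:
Bags: B1 = {0, 2, 3}  B2 = {2, 3, 5}  B3 = {0, 2, 6}  B4 = {1, 3, 5}  B5 = {1, 3, 4}
Tree: B1–B2, B1–B3, B2–B4, B4–B5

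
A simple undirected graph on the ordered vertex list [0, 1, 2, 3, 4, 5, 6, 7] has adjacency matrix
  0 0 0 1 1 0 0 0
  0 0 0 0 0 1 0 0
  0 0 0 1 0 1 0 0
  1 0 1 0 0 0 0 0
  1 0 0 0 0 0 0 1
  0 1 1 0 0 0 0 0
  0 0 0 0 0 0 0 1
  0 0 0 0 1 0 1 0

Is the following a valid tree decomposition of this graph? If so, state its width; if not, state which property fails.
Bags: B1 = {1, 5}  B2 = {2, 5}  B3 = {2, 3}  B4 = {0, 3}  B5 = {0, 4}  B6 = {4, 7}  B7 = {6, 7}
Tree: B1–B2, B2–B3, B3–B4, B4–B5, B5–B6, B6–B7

Checking the three conditions: (i) the bags cover all of {0, 1, 2, 3, 4, 5, 6, 7}; (ii) for each edge, some bag contains both endpoints; (iii) the bags containing any fixed vertex form a subtree. All hold, so the decomposition is valid with width 2 − 1 = 1.

Yes; width 1.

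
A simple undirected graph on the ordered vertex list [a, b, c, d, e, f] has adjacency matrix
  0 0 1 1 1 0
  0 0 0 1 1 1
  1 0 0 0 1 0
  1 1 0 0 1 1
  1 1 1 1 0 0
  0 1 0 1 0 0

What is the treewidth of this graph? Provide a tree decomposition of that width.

Every bag has size at most 3, so the width is 3 − 1 = 2 and tw(G) ≤ 2. Conversely, {a, d, e} is a clique of size 3, and the vertices of any clique must share a bag in every tree decomposition; so some bag has ≥ 3 vertices and tw(G) ≥ 2. The upper and lower bounds meet at 2, so that is the treewidth.

Treewidth 2.
Bags: B1 = {b, d, e}  B2 = {b, d, f}  B3 = {a, d, e}  B4 = {a, c, e}
Tree: B1–B2, B1–B3, B3–B4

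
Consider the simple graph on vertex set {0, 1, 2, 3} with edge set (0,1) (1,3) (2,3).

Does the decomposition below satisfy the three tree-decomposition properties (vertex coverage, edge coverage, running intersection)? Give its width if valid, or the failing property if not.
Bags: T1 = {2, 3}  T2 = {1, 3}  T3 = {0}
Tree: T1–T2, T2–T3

A tree decomposition must satisfy three properties: every vertex lies in some bag; for every edge, both endpoints lie together in some bag; and for every vertex, the bags containing it form a connected subtree. Here edge (1,0) lies in no bag, so the decomposition is invalid.

No — edge (1,0) lies in no bag.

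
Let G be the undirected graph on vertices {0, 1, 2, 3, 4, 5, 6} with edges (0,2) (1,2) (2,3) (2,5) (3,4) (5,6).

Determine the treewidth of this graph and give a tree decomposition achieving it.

Treewidth 1.
One optimal decomposition is:
Bags: B1 = {2, 5}  B2 = {1, 2}  B3 = {5, 6}  B4 = {2, 3}  B5 = {0, 2}  B6 = {3, 4}
Tree: B1–B2, B1–B3, B2–B4, B4–B5, B4–B6

Every bag has size at most 2, so the width is 2 − 1 = 1 and tw(G) ≤ 1. Any graph with an edge has treewidth ≥ 1, and G has the edge 2–5. Hence tw(G) = 1 exactly.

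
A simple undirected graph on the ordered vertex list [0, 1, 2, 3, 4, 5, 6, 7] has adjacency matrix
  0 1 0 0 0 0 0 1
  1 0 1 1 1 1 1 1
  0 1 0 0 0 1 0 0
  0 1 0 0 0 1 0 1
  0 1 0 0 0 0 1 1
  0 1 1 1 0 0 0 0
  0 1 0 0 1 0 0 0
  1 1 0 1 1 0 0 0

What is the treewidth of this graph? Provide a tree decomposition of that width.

Every bag has size at most 3, so the width is 3 − 1 = 2 and tw(G) ≤ 2. On the other hand G contains the 3-clique {1, 2, 5}. A clique must lie in a single bag of any decomposition, so no decomposition can have width below 2. The upper and lower bounds meet at 2, so that is the treewidth.

Treewidth 2.
Bags: B1 = {1, 3, 7}  B2 = {0, 1, 7}  B3 = {1, 3, 5}  B4 = {1, 2, 5}  B5 = {1, 4, 7}  B6 = {1, 4, 6}
Tree: B1–B2, B1–B3, B3–B4, B1–B5, B5–B6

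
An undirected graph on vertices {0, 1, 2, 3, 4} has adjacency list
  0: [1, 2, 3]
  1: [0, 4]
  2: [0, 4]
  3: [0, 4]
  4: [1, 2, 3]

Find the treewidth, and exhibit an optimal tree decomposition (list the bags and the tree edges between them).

Treewidth 2.
One such decomposition:
Bags: B1 = {0, 3, 4}  B2 = {0, 2, 4}  B3 = {0, 1, 4}
Tree: B1–B2, B2–B3

The largest bag has 3 vertices, giving width 2; this decomposition certifies tw(G) ≤ 2. The edges 3–0–2–4–3 form a cycle, so G is not a tree and its treewidth is at least 2. The upper and lower bounds meet at 2, so that is the treewidth.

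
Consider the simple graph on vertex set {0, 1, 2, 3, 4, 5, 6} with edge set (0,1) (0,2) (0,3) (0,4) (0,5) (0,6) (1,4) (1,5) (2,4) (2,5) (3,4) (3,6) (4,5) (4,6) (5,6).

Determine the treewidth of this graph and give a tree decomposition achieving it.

Treewidth 3.
One such decomposition:
Bags: B1 = {0, 1, 4, 5}  B2 = {0, 4, 5, 6}  B3 = {0, 2, 4, 5}  B4 = {0, 3, 4, 6}
Tree: B1–B2, B1–B3, B2–B4

Every bag has size at most 4, so the width is 4 − 1 = 3 and tw(G) ≤ 3. For the lower bound, the 4 vertices {0, 3, 4, 6} are pairwise adjacent, and any tree decomposition puts a clique entirely inside one bag — forcing width ≥ 3. Therefore the treewidth is 3.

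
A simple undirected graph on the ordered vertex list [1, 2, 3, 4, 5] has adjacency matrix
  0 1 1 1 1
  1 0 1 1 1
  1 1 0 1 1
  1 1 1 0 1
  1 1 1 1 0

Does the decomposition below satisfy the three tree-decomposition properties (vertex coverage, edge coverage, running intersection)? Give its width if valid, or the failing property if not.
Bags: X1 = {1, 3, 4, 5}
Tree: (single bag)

No — vertex 2 appears in no bag.

A tree decomposition must satisfy three properties: every vertex lies in some bag; for every edge, both endpoints lie together in some bag; and for every vertex, the bags containing it form a connected subtree. Here vertex 2 appears in no bag, so the decomposition is invalid.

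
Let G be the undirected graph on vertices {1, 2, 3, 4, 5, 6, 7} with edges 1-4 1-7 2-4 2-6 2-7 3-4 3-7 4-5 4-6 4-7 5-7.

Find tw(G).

A width-2 tree decomposition is:
Bags: B1 = {2, 4, 7}  B2 = {1, 4, 7}  B3 = {4, 5, 7}  B4 = {3, 4, 7}  B5 = {2, 4, 6}
Tree: B1–B2, B2–B3, B3–B4, B1–B5
Each bag holds 3 vertices, so the decomposition has width 2, which upper-bounds the treewidth. For the lower bound, the 3 vertices {2, 4, 6} are pairwise adjacent, and any tree decomposition puts a clique entirely inside one bag — forcing width ≥ 2. Combining the bounds, tw(G) = 2.

2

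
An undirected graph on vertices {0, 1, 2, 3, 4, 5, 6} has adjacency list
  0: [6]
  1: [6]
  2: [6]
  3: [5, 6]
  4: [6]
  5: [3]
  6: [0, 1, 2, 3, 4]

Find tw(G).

A width-1 tree decomposition is:
Bags: B1 = {0, 6}  B2 = {1, 6}  B3 = {3, 6}  B4 = {3, 5}  B5 = {4, 6}  B6 = {2, 6}
Tree: B1–B2, B2–B3, B3–B4, B1–B5, B5–B6
Every bag has size at most 2, so the width is 2 − 1 = 1 and tw(G) ≤ 1. Any graph with an edge has treewidth ≥ 1, and G has the edge 6–0. The upper and lower bounds meet at 1, so that is the treewidth.

1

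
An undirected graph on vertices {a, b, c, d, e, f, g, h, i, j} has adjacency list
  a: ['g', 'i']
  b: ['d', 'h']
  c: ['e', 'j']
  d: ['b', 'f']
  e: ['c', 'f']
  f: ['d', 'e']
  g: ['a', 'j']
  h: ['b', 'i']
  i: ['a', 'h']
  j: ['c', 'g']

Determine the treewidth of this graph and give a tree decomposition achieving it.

Each bag holds 3 vertices, so the decomposition has width 2, which upper-bounds the treewidth. Since h–b–d–f–e–c–j–g–a–i–h is a cycle in G, G is not acyclic. Forests are exactly the graphs of treewidth ≤ 1, so tw(G) ≥ 2. The upper and lower bounds meet at 2, so that is the treewidth.

Treewidth 2.
One optimal decomposition is:
Bags: B1 = {b, d, h}  B2 = {d, f, h}  B3 = {e, f, h}  B4 = {c, e, h}  B5 = {c, h, j}  B6 = {g, h, j}  B7 = {a, g, h}  B8 = {a, h, i}
Tree: B1–B2, B2–B3, B3–B4, B4–B5, B5–B6, B6–B7, B7–B8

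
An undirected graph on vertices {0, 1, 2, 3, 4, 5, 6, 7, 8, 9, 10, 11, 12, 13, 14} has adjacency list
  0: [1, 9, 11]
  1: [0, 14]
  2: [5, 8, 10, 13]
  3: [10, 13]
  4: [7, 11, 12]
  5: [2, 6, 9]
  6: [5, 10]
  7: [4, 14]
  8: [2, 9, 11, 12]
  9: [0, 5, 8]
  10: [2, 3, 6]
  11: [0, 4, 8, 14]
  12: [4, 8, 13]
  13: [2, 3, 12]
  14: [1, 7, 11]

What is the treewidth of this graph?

3

A width-3 tree decomposition is:
Bags: B1 = {3, 5, 6, 10}  B2 = {2, 3, 5, 10}  B3 = {2, 3, 5, 13}  B4 = {2, 5, 9, 13}  B5 = {2, 8, 9, 13}  B6 = {8, 9, 12, 13}  B7 = {0, 8, 9, 12}  B8 = {0, 8, 11, 12}  B9 = {0, 4, 11, 12}  B10 = {0, 1, 4, 11}  B11 = {1, 4, 11, 14}  B12 = {1, 4, 7, 14}
Tree: B1–B2, B2–B3, B3–B4, B4–B5, B5–B6, B6–B7, B7–B8, B8–B9, B9–B10, B10–B11, B11–B12
Each bag holds 4 vertices, so the decomposition has width 3, which upper-bounds the treewidth. For the lower bound: the 4 vertex sets {3,6,10}, {5}, {2}, {8,9,12,13} are disjoint, each induces a connected subgraph, and every pair is joined by at least one edge of G. Contracting each set to a single vertex therefore yields K_{4} as a minor, and since treewidth is minor-monotone, tw(G) ≥ tw(K_{4}) = 3. Therefore the treewidth is 3.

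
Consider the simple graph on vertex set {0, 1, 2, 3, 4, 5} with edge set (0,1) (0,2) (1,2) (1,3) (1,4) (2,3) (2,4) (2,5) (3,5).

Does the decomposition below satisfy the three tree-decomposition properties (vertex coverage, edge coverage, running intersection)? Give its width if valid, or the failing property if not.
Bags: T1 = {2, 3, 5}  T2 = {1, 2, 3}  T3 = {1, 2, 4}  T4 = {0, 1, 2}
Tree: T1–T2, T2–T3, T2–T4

Yes; width 2.

Checking the three conditions: (i) the bags cover all of {0, 1, 2, 3, 4, 5}; (ii) for each edge, some bag contains both endpoints; (iii) the bags containing any fixed vertex form a subtree. All hold, so the decomposition is valid with width 3 − 1 = 2.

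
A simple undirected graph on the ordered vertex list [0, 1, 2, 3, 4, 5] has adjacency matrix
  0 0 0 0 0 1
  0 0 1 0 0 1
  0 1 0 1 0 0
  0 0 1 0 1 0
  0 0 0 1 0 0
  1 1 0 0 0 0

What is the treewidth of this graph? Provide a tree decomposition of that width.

Each bag holds 2 vertices, so the decomposition has width 1, which upper-bounds the treewidth. Since G has at least one edge (e.g. 0–5), it is not an edgeless graph, so tw(G) ≥ 1. Hence tw(G) = 1 exactly.

Treewidth 1.
One such decomposition:
Bags: B1 = {0, 5}  B2 = {1, 5}  B3 = {1, 2}  B4 = {2, 3}  B5 = {3, 4}
Tree: B1–B2, B2–B3, B3–B4, B4–B5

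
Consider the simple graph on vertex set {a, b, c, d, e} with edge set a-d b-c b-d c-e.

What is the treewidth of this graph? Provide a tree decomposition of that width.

The largest bag has 2 vertices, giving width 1; this decomposition certifies tw(G) ≤ 1. G has an edge, so its treewidth is at least 1. Therefore the treewidth is 1.

Treewidth 1.
Bags: B1 = {a, d}  B2 = {b, d}  B3 = {b, c}  B4 = {c, e}
Tree: B1–B2, B2–B3, B3–B4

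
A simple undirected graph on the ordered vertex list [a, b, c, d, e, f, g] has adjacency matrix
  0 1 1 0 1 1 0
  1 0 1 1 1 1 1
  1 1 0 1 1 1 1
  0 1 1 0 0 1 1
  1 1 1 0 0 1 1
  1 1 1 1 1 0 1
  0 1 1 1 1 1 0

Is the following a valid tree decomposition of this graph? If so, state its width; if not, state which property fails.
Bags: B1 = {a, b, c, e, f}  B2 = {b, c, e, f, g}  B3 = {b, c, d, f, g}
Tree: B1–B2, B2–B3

Every vertex of G appears in some bag (union = {a, b, c, d, e, f, g}); every edge is covered by a bag; and for each vertex v the set of bags containing v is connected in the bag tree. The decomposition is therefore valid. The largest bag has 5 vertices, so the width is 4.

Yes; width 4.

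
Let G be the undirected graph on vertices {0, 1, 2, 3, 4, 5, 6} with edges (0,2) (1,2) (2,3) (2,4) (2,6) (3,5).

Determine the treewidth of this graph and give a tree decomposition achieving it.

Treewidth 1.
Bags: B1 = {0, 2}  B2 = {2, 6}  B3 = {1, 2}  B4 = {2, 3}  B5 = {3, 5}  B6 = {2, 4}
Tree: B1–B2, B1–B3, B1–B4, B4–B5, B2–B6

Each bag holds 2 vertices, so the decomposition has width 1, which upper-bounds the treewidth. Since G has at least one edge (e.g. 0–2), it is not an edgeless graph, so tw(G) ≥ 1. Combining the bounds, tw(G) = 1.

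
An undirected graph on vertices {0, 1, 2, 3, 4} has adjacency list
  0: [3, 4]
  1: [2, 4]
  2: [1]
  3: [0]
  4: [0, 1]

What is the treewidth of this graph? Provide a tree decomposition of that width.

Every bag has size at most 2, so the width is 2 − 1 = 1 and tw(G) ≤ 1. Since G has at least one edge (e.g. 3–0), it is not an edgeless graph, so tw(G) ≥ 1. Therefore the treewidth is 1.

Treewidth 1.
One such decomposition:
Bags: B1 = {0, 3}  B2 = {0, 4}  B3 = {1, 4}  B4 = {1, 2}
Tree: B1–B2, B2–B3, B3–B4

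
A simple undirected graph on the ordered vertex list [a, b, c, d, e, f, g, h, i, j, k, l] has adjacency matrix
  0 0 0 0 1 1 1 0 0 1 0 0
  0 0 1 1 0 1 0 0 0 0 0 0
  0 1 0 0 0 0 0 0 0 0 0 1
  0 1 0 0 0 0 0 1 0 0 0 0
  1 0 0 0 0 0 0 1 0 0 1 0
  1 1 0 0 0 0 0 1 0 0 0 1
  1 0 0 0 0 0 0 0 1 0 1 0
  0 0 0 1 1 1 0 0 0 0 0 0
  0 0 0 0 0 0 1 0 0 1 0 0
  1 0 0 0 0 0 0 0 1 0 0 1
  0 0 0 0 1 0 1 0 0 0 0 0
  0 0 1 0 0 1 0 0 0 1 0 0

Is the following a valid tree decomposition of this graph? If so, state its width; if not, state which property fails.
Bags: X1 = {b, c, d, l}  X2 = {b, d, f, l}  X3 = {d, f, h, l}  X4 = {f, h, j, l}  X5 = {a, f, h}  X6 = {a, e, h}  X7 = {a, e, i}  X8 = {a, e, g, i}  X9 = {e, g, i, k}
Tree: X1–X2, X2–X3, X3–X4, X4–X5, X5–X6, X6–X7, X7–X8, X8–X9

No — edge (j,a) lies in no bag.

A tree decomposition must satisfy three properties: every vertex lies in some bag; for every edge, both endpoints lie together in some bag; and for every vertex, the bags containing it form a connected subtree. Here edge (j,a) lies in no bag, so the decomposition is invalid.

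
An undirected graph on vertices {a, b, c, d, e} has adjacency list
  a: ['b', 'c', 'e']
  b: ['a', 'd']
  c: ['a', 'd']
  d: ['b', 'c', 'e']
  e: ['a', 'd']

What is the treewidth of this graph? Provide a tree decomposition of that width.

Each bag holds 3 vertices, so the decomposition has width 2, which upper-bounds the treewidth. The edges c–a–e–d–c form a cycle, so G is not a tree and its treewidth is at least 2. The upper and lower bounds meet at 2, so that is the treewidth.

Treewidth 2.
Bags: B1 = {a, c, d}  B2 = {a, d, e}  B3 = {a, b, d}
Tree: B1–B2, B2–B3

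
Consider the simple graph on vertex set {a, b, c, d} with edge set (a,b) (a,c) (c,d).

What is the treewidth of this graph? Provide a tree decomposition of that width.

Each bag holds 2 vertices, so the decomposition has width 1, which upper-bounds the treewidth. Any graph with an edge has treewidth ≥ 1, and G has the edge b–a. Therefore the treewidth is 1.

Treewidth 1.
Bags: B1 = {a, b}  B2 = {a, c}  B3 = {c, d}
Tree: B1–B2, B2–B3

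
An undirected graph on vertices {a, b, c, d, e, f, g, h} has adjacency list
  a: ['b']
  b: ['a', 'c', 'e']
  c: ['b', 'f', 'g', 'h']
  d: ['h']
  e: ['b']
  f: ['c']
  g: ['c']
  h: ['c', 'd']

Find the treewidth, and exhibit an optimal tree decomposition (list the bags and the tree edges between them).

Each bag holds 2 vertices, so the decomposition has width 1, which upper-bounds the treewidth. G has an edge, so its treewidth is at least 1. The upper and lower bounds meet at 1, so that is the treewidth.

Treewidth 1.
One optimal decomposition is:
Bags: B1 = {b, c}  B2 = {c, g}  B3 = {a, b}  B4 = {c, h}  B5 = {d, h}  B6 = {b, e}  B7 = {c, f}
Tree: B1–B2, B1–B3, B1–B4, B4–B5, B1–B6, B2–B7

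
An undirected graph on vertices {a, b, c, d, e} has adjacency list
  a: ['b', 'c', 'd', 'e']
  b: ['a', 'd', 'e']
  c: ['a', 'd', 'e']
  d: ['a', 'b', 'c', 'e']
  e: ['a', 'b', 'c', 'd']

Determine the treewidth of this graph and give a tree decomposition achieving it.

Treewidth 3.
One such decomposition:
Bags: B1 = {a, c, d, e}  B2 = {a, b, d, e}
Tree: B1–B2

Every bag has size at most 4, so the width is 4 − 1 = 3 and tw(G) ≤ 3. For the lower bound, the 4 vertices {a, c, d, e} are pairwise adjacent, and any tree decomposition puts a clique entirely inside one bag — forcing width ≥ 3. Therefore the treewidth is 3.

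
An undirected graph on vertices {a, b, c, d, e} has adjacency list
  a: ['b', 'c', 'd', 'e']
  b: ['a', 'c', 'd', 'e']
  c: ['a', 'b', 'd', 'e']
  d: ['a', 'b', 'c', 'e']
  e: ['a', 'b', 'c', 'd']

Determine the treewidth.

4

A width-4 tree decomposition is:
Bags: B1 = {a, b, c, d, e}
Tree: (single bag)
A single bag containing all 5 vertices is trivially a valid decomposition of width 4. On the other hand G contains the 5-clique {a, b, c, d, e}. A clique must lie in a single bag of any decomposition, so no decomposition can have width below 4. Combining the bounds, tw(G) = 4.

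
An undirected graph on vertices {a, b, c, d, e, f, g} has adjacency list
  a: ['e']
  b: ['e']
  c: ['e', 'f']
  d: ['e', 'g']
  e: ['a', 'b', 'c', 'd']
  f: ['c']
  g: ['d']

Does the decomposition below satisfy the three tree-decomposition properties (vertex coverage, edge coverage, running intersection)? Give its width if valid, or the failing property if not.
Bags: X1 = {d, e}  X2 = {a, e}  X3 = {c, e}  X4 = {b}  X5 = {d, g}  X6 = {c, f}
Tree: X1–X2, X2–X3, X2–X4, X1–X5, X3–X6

No — edge (e,b) lies in no bag.

A tree decomposition must satisfy three properties: every vertex lies in some bag; for every edge, both endpoints lie together in some bag; and for every vertex, the bags containing it form a connected subtree. Here edge (e,b) lies in no bag, so the decomposition is invalid.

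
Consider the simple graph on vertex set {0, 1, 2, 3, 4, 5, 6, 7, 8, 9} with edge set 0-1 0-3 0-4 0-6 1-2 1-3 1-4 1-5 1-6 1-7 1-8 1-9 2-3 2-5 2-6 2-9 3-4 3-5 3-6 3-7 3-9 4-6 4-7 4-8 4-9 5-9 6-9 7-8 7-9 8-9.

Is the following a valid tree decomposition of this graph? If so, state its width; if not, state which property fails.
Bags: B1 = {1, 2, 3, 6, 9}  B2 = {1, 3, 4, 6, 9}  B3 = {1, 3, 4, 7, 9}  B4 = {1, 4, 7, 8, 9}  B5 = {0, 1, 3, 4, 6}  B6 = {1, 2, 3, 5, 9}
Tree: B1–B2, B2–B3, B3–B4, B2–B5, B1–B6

Yes; width 4.

Every vertex of G appears in some bag (union = {0, 1, 2, 3, 4, 5, 6, 7, 8, 9}); every edge is covered by a bag; and for each vertex v the set of bags containing v is connected in the bag tree. The decomposition is therefore valid. The largest bag has 5 vertices, so the width is 4.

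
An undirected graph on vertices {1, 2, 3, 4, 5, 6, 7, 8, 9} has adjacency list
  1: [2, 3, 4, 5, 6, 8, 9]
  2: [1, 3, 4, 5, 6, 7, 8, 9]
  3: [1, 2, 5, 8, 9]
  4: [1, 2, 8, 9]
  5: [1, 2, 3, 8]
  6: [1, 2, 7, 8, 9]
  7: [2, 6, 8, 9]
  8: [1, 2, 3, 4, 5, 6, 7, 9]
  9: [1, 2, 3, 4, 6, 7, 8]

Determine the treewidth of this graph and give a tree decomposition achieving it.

Treewidth 4.
One such decomposition:
Bags: B1 = {1, 2, 6, 8, 9}  B2 = {2, 6, 7, 8, 9}  B3 = {1, 2, 4, 8, 9}  B4 = {1, 2, 3, 8, 9}  B5 = {1, 2, 3, 5, 8}
Tree: B1–B2, B1–B3, B1–B4, B4–B5

Each bag holds 5 vertices, so the decomposition has width 4, which upper-bounds the treewidth. On the other hand G contains the 5-clique {1, 2, 3, 8, 9}. A clique must lie in a single bag of any decomposition, so no decomposition can have width below 4. Combining the bounds, tw(G) = 4.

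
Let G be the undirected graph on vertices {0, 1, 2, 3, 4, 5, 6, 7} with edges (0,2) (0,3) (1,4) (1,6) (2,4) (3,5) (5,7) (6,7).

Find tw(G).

2

A width-2 tree decomposition is:
Bags: B1 = {0, 2, 4}  B2 = {0, 3, 4}  B3 = {3, 4, 5}  B4 = {4, 5, 7}  B5 = {4, 6, 7}  B6 = {1, 4, 6}
Tree: B1–B2, B2–B3, B3–B4, B4–B5, B5–B6
Each bag holds 3 vertices, so the decomposition has width 2, which upper-bounds the treewidth. For the lower bound, G contains the cycle 4–2–0–3–5–7–6–1–4, so G is not a forest; only forests have treewidth ≤ 1, hence tw(G) ≥ 2. Hence tw(G) = 2 exactly.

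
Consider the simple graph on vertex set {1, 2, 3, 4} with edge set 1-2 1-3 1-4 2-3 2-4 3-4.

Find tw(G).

A width-3 tree decomposition is:
Bags: B1 = {1, 2, 3, 4}
Tree: (single bag)
With just one bag of size 4, the width is 4 − 1 = 3, so tw(G) ≤ 3. On the other hand G contains the 4-clique {1, 2, 3, 4}. A clique must lie in a single bag of any decomposition, so no decomposition can have width below 3. Hence tw(G) = 3 exactly.

3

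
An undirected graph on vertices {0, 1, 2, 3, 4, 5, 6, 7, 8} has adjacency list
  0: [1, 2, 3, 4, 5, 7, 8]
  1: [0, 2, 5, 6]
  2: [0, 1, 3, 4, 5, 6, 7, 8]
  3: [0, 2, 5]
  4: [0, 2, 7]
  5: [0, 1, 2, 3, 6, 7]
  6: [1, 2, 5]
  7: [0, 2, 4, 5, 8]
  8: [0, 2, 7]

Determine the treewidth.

3

A width-3 tree decomposition is:
Bags: B1 = {0, 2, 5, 7}  B2 = {0, 1, 2, 5}  B3 = {0, 2, 4, 7}  B4 = {0, 2, 3, 5}  B5 = {0, 2, 7, 8}  B6 = {1, 2, 5, 6}
Tree: B1–B2, B1–B3, B2–B4, B1–B5, B2–B6
Each bag holds 4 vertices, so the decomposition has width 3, which upper-bounds the treewidth. For the lower bound, the 4 vertices {0, 2, 7, 8} are pairwise adjacent, and any tree decomposition puts a clique entirely inside one bag — forcing width ≥ 3. The upper and lower bounds meet at 3, so that is the treewidth.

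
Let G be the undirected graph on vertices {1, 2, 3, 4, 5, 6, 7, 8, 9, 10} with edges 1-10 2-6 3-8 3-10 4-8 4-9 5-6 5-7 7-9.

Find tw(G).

1

A width-1 tree decomposition is:
Bags: B1 = {2, 6}  B2 = {5, 6}  B3 = {5, 7}  B4 = {7, 9}  B5 = {4, 9}  B6 = {4, 8}  B7 = {3, 8}  B8 = {3, 10}  B9 = {1, 10}
Tree: B1–B2, B2–B3, B3–B4, B4–B5, B5–B6, B6–B7, B7–B8, B8–B9
Each bag holds 2 vertices, so the decomposition has width 1, which upper-bounds the treewidth. G has an edge, so its treewidth is at least 1. Hence tw(G) = 1 exactly.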